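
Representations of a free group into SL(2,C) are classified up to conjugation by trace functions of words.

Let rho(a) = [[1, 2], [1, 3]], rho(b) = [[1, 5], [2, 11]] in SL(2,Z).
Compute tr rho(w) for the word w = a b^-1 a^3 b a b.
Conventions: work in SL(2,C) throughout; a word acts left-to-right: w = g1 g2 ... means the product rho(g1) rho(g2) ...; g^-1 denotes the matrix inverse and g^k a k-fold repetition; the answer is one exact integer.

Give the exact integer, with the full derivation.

46370

rho(a) = [[1, 2], [1, 3]]
... * rho(b^-1) = [[11, -5], [-2, 1]]  ->  [[7, -3], [5, -2]]
... * rho(a) = [[1, 2], [1, 3]]  ->  [[4, 5], [3, 4]]
... * rho(a) = [[1, 2], [1, 3]]  ->  [[9, 23], [7, 18]]
... * rho(a) = [[1, 2], [1, 3]]  ->  [[32, 87], [25, 68]]
... * rho(b) = [[1, 5], [2, 11]]  ->  [[206, 1117], [161, 873]]
... * rho(a) = [[1, 2], [1, 3]]  ->  [[1323, 3763], [1034, 2941]]
... * rho(b) = [[1, 5], [2, 11]]  ->  [[8849, 48008], [6916, 37521]]
tr = 8849 + 37521 = 46370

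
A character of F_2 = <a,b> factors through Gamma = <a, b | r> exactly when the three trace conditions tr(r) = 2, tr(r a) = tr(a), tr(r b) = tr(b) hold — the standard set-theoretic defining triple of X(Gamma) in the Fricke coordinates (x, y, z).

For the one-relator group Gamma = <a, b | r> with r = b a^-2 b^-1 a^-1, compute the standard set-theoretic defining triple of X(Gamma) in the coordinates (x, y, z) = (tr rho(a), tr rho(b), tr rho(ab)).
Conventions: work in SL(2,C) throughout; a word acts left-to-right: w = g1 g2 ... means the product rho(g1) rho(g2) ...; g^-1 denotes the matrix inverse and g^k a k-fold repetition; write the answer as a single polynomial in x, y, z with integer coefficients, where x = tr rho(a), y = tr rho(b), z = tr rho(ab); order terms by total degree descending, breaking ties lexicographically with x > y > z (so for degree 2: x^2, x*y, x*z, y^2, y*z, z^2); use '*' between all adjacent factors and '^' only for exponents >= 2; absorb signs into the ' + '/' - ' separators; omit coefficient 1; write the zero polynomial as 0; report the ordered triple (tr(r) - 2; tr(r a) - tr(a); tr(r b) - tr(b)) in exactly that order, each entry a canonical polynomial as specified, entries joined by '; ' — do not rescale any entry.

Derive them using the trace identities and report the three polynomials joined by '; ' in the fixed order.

x^2*y*z - x*y^2 - x*z^2 + x - 2; x^2 - x - 2; x^2*y^2*z - x*y^3 - x*y*z^2 - x^2*z + 2*x*y - y + z

use: trace(a^-1) = trace(a) = x
trace(a^-2) = trace(a^-1) trace(a) - trace(1) = x^2 - 2
use: trace(b a b) = trace(b) trace(a b) - trace(a) = y*z - x
trace(b a b a) = trace(b a) trace(b a) - trace(1)   [split at repeated b] = z^2 - 2
apply: trace(a b a^-1 b) = trace(b a b) trace(a) - trace(b a b a) = x*y*z - x^2 - z^2 + 2
use: trace(a^-1 b^-1 a b) = trace(a b a^-1) trace(b) - trace(a b a^-1 b) = -x*y*z + x^2 + y^2 + z^2 - 2
trace(b a^-2 b^-1 a) = trace(a^-1 b^-1 a b) trace(a) - trace(a^-1 b^-1 a b a) = -x^2*y*z + x^3 + x*y^2 + x*z^2 - 3*x
trace(b a^-2 b^-1 a^-1) = trace(b a^-2 b^-1) trace(a) - trace(b a^-2 b^-1 a) = x^2*y*z - x*y^2 - x*z^2 + x
trace(b a^-1) = trace(b) trace(a) - trace(b a)  (eliminate a^-1) = x*y - z
apply: trace(b a^-2) = trace(b a^-1) trace(a) - trace(b)  (eliminate a^-1) = x^2*y - x*z - y
trace(b^2) = trace(b) trace(b) - trace(1)  (reduce the b square) = y^2 - 2
trace(b a b^2) = trace(b) trace(b a b) - trace(b a)  (reduce the b square) = y^2*z - x*y - z
trace(a b a) = trace(a) trace(b a) - trace(b)  (reduce the a square) = x*z - y
use: trace(b a b^2 a) = trace(b) trace(a b a b) - trace(a b a)  (reduce the b square) = y*z^2 - x*z - y
trace(a b^2 a^-1 b) = trace(b a b^2) trace(a) - trace(b a b^2 a)  (eliminate a^-1) = x*y^2*z - x^2*y - y*z^2 + y
use: trace(a^-1 b^-1 a b^2) = trace(a b^2 a^-1) trace(b) - trace(a b^2 a^-1 b)  (eliminate b^-1) = -x*y^2*z + x^2*y + y^3 + y*z^2 - 3*y
use: trace(b^2 a^-2 b^-1 a) = trace(a^-1 b^-1 a b^2) trace(a) - trace(a^-1 b^-1 a b^2 a)  (eliminate a^-1) = -x^2*y^2*z + x^3*y + x*y^3 + x*y*z^2 - 3*x*y - z
trace(b a^-2 b^-1 a^-1 b) = trace(b^2 a^-2 b^-1) trace(a) - trace(b^2 a^-2 b^-1 a)  (eliminate a^-1) = x^2*y^2*z - x*y^3 - x*y*z^2 - x^2*z + 2*x*y + z
assemble the triple (trace(r) - 2; trace(r a) - x; trace(r b) - y)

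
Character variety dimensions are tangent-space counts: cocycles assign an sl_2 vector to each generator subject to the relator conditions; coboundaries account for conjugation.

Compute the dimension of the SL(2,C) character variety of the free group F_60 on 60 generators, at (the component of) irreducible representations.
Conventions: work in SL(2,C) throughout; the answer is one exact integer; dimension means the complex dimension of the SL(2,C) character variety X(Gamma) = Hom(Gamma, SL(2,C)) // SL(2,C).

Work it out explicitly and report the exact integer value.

Here Gamma is free of rank 60 — no relator constrains a cocycle.
A cocycle picks one sl_2 vector per generator freely, giving dim Z^1 = 3*60 = 180.
dim B^1 = 3: the coboundary map is injective because an irreducible image has centralizer 0 in sl_2.
dim X = dim H^1 = dim Z^1 - dim B^1 = 180 - 3 = 177.

177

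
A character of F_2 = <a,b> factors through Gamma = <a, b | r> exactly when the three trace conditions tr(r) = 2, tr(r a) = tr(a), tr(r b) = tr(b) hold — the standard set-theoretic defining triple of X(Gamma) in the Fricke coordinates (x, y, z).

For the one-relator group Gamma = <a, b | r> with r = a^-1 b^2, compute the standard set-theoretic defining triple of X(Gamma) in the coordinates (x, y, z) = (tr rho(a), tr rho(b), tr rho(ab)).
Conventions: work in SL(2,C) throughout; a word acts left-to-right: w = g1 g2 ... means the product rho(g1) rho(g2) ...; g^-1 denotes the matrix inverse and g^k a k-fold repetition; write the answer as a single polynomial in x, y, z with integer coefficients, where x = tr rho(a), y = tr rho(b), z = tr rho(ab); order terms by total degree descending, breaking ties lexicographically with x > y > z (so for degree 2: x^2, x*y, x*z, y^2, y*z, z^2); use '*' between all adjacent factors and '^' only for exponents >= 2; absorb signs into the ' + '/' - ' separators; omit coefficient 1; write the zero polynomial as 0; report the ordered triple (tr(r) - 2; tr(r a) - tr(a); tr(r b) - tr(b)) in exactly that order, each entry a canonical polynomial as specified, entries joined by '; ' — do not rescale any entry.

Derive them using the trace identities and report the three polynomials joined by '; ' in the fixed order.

trace(b^2) = trace(b) trace(b) - trace(1) = y^2 - 2
trace(b^2 a) = trace(b) trace(a b) - trace(a) = y*z - x
use: trace(a^-1 b^2) = trace(b^2) trace(a) - trace(b^2 a) = x*y^2 - y*z - x
trace(b^3) = trace(b) trace(b^2) - trace(b)  (reduce the b square) = y^3 - 3*y
apply: trace(b^3 a) = trace(b) trace(b a b) - trace(b a)  (reduce the b square) = y^2*z - x*y - z
use: trace(a^-1 b^3) = trace(b^3) trace(a) - trace(b^3 a)  (eliminate a^-1) = x*y^3 - y^2*z - 2*x*y + z
assemble the triple (trace(r) - 2; trace(r a) - x; trace(r b) - y)

x*y^2 - y*z - x - 2; y^2 - x - 2; x*y^3 - y^2*z - 2*x*y - y + z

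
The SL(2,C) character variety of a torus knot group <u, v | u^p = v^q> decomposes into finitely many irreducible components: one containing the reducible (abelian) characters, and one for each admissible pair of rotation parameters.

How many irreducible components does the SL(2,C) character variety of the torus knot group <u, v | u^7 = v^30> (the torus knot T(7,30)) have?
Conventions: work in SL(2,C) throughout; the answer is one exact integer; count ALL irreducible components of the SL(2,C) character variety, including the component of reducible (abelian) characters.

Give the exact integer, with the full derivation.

88

Gamma = < u, v | u^7 = v^30 > (torus knot T(7,30)); the central element u^7 = v^30 acts as +I or -I in any irreducible SL(2,C) representation.
So on each irreducible component the traces are pinned: tr(u) = 2*cos(pi*alpha/7) with 1 <= alpha <= 6, tr(v) = 2*cos(pi*beta/30) with 1 <= beta <= 29.
Consistency of u^7 = (-1)^alpha I with v^30 = (-1)^beta I forces alpha = beta (mod 2).
count pairs: odd alpha (3 choices) x odd beta (15), plus even alpha (3) x even beta (14): 3*15 + 3*14 = 87.
Total: 87 irreducible-character components + 1 reducible (abelian) component = 88.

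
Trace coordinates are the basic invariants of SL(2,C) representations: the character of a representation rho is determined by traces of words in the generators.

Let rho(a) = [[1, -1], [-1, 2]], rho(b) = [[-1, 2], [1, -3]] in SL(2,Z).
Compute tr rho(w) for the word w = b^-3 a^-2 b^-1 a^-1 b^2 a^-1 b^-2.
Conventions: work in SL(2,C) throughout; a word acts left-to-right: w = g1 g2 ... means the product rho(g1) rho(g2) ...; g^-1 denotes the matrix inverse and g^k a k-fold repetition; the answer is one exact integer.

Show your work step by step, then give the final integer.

rho(b^-1) = [[-3, -2], [-1, -1]]
... * rho(b^-1) = [[-3, -2], [-1, -1]]  ->  [[11, 8], [4, 3]]
... * rho(b^-1) = [[-3, -2], [-1, -1]]  ->  [[-41, -30], [-15, -11]]
... * rho(a^-1) = [[2, 1], [1, 1]]  ->  [[-112, -71], [-41, -26]]
... * rho(a^-1) = [[2, 1], [1, 1]]  ->  [[-295, -183], [-108, -67]]
... * rho(b^-1) = [[-3, -2], [-1, -1]]  ->  [[1068, 773], [391, 283]]
... * rho(a^-1) = [[2, 1], [1, 1]]  ->  [[2909, 1841], [1065, 674]]
... * rho(b) = [[-1, 2], [1, -3]]  ->  [[-1068, 295], [-391, 108]]
... * rho(b) = [[-1, 2], [1, -3]]  ->  [[1363, -3021], [499, -1106]]
... * rho(a^-1) = [[2, 1], [1, 1]]  ->  [[-295, -1658], [-108, -607]]
... * rho(b^-1) = [[-3, -2], [-1, -1]]  ->  [[2543, 2248], [931, 823]]
... * rho(b^-1) = [[-3, -2], [-1, -1]]  ->  [[-9877, -7334], [-3616, -2685]]
tr = -9877 + -2685 = -12562

-12562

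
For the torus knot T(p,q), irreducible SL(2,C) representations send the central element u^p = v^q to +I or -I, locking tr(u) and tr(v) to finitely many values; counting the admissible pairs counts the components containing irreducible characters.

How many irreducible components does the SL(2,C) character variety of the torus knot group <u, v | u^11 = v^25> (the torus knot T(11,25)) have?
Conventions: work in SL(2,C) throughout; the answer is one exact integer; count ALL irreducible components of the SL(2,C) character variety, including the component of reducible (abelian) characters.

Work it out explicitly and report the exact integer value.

For T(11,25): irreducibility forces the central element u^11 = v^25 to one of +I, -I.
This locks tr(u) to 2*cos(pi*alpha/11), alpha in 1..10, and tr(v) to 2*cos(pi*beta/25), beta in 1..24, on each component of irreducible characters.
Consistency of u^11 = (-1)^alpha I with v^25 = (-1)^beta I forces alpha = beta (mod 2).
Enumerate parity-matched pairs: 5*12 odd-odd plus 5*12 even-even gives 120.
That is 120 components of irreducible characters, and with the reducible (abelian) component the total is 121.

121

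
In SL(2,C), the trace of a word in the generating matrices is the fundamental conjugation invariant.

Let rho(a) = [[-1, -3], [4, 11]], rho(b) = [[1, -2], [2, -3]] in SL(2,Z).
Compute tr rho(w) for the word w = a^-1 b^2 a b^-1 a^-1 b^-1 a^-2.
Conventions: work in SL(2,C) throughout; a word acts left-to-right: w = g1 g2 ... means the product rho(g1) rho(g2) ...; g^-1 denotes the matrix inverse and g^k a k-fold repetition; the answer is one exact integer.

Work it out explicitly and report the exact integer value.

13710306

rho(a^-1) = [[11, 3], [-4, -1]]
... * rho(b) = [[1, -2], [2, -3]]  ->  [[17, -31], [-6, 11]]
... * rho(b) = [[1, -2], [2, -3]]  ->  [[-45, 59], [16, -21]]
... * rho(a) = [[-1, -3], [4, 11]]  ->  [[281, 784], [-100, -279]]
... * rho(b^-1) = [[-3, 2], [-2, 1]]  ->  [[-2411, 1346], [858, -479]]
... * rho(a^-1) = [[11, 3], [-4, -1]]  ->  [[-31905, -8579], [11354, 3053]]
... * rho(b^-1) = [[-3, 2], [-2, 1]]  ->  [[112873, -72389], [-40168, 25761]]
... * rho(a^-1) = [[11, 3], [-4, -1]]  ->  [[1531159, 411008], [-544892, -146265]]
... * rho(a^-1) = [[11, 3], [-4, -1]]  ->  [[15198717, 4182469], [-5408752, -1488411]]
tr = 15198717 + -1488411 = 13710306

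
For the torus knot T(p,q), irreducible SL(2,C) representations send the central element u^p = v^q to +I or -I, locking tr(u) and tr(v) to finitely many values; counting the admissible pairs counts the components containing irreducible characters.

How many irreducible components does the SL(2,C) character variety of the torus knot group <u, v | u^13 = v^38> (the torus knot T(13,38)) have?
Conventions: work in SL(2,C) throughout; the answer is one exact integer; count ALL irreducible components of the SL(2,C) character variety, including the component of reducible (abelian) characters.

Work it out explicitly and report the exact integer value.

Gamma = < u, v | u^13 = v^38 > (torus knot T(13,38)); the central element u^13 = v^38 acts as +I or -I in any irreducible SL(2,C) representation.
This locks tr(u) to 2*cos(pi*alpha/13), alpha in 1..12, and tr(v) to 2*cos(pi*beta/38), beta in 1..37, on each component of irreducible characters.
u^13 = (-1)^alpha I and v^38 = (-1)^beta I must agree, so alpha and beta have equal parity.
Counting: 6 odd alphas x 19 odd betas + 6 even alphas x 18 even betas = 114 + 108 = 222.
Total: 222 irreducible-character components + 1 reducible (abelian) component = 223.

223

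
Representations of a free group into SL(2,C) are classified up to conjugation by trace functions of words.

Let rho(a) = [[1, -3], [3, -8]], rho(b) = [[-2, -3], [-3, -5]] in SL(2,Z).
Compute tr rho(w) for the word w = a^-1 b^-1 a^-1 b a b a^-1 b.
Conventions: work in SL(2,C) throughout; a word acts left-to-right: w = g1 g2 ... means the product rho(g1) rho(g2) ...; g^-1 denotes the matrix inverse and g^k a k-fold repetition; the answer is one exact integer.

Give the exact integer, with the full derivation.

rho(a^-1) = [[-8, 3], [-3, 1]]
... * rho(b^-1) = [[-5, 3], [3, -2]]  ->  [[49, -30], [18, -11]]
... * rho(a^-1) = [[-8, 3], [-3, 1]]  ->  [[-302, 117], [-111, 43]]
... * rho(b) = [[-2, -3], [-3, -5]]  ->  [[253, 321], [93, 118]]
... * rho(a) = [[1, -3], [3, -8]]  ->  [[1216, -3327], [447, -1223]]
... * rho(b) = [[-2, -3], [-3, -5]]  ->  [[7549, 12987], [2775, 4774]]
... * rho(a^-1) = [[-8, 3], [-3, 1]]  ->  [[-99353, 35634], [-36522, 13099]]
... * rho(b) = [[-2, -3], [-3, -5]]  ->  [[91804, 119889], [33747, 44071]]
tr = 91804 + 44071 = 135875

135875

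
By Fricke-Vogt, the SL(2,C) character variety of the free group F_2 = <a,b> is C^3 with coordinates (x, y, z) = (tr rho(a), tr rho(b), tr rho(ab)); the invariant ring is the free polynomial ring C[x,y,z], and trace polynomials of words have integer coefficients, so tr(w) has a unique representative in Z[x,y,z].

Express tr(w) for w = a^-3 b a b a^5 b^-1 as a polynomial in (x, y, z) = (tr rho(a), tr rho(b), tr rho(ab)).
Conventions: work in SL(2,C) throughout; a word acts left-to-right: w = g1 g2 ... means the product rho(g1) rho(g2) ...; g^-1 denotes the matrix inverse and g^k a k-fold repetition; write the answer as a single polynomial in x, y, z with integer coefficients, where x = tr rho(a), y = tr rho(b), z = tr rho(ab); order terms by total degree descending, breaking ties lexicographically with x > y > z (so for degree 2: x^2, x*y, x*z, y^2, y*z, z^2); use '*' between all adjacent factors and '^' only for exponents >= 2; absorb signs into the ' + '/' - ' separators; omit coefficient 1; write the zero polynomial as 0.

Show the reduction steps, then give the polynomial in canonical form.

tr(b a b a) = tr(b a) tr(b a) - tr(1)   [split at repeated b] = z^2 - 2
so tr(b a b) = tr(b) tr(a b) - tr(a) = y*z - x
reduce: tr(b a b a^2) = tr(a) tr(b a b a) - tr(b a b) = x*z^2 - y*z - x
tr(a b a^3 b) = tr(a) tr(b a b a^2) - tr(b a b a) = x^2*z^2 - x*y*z - x^2 - z^2 + 2
reduce: tr(b a^2) = tr(a) tr(b a) - tr(b) = x*z - y
tr(a^2 b a) = tr(a) tr(b a^2) - tr(b a) = x^2*z - x*y - z
tr(a b a^3) = tr(a) tr(a^2 b a) - tr(a^2 b) = x^3*z - x^2*y - 2*x*z + y
so tr(b^2 a b a^3) = tr(b) tr(a b a^3 b) - tr(a b a^3) = x^2*y*z^2 - x^3*z - x*y^2*z - y*z^2 + 2*x*z + y
tr(b^2 a b a) = tr(b) tr(a b a b) - tr(a b a) = y*z^2 - x*z - y
so tr(b^2 a b) = tr(b) tr(b a b) - tr(b a) = y^2*z - x*y - z
so tr(b^2 a b a^2) = tr(a) tr(b^2 a b a) - tr(b^2 a b) = x*y*z^2 - x^2*z - y^2*z + z
reduce: tr(a^2 b^2 a b a^2) = tr(a) tr(b^2 a b a^3) - tr(b^2 a b a^2) = x^3*y*z^2 - x^4*z - x^2*y^2*z - 2*x*y*z^2 + 3*x^2*z + y^2*z + x*y - z
so tr(b a b a^5 b) = tr(a) tr(a^2 b^2 a b a^2) - tr(a^2 b^2 a b a) = x^4*y*z^2 - x^5*z - x^3*y^2*z - 3*x^2*y*z^2 + 4*x^3*z + 2*x*y^2*z + x^2*y + y*z^2 - 3*x*z - y
tr(b a b a b a) = tr(b a) tr(b a b a) - tr(b^-1 a^-1)   [split at repeated b] = z^3 - 3*z
tr(b a b a b a^2) = tr(a) tr(b a b a b a) - tr(b a b a b) = x*z^3 - y*z^2 - 2*x*z + y
so tr(a^2 b a b a b a) = tr(a) tr(b a b a b a^2) - tr(b a b a b a) = x^2*z^3 - x*y*z^2 - 2*x^2*z - z^3 + x*y + 3*z
so tr(a^2 b a b a b a^2) = tr(a) tr(a^2 b a b a b a) - tr(a^2 b a b a b) = x^3*z^3 - x^2*y*z^2 - 2*x^3*z - 2*x*z^3 + x^2*y + y*z^2 + 5*x*z - y
tr(b a b a^5 b a) = tr(a) tr(a^2 b a b a b a^2) - tr(a^2 b a b a b a) = x^4*z^3 - x^3*y*z^2 - 2*x^4*z - 3*x^2*z^3 + x^3*y + 2*x*y*z^2 + 7*x^2*z + z^3 - 2*x*y - 3*z
tr(b a b a^5 b a^-1) = tr(b a b a^5 b) tr(a) - tr(b a b a^5 b a) = x^5*y*z^2 - x^6*z - x^4*y^2*z - x^4*z^3 - 2*x^3*y*z^2 + 6*x^4*z + 2*x^2*y^2*z + 3*x^2*z^3 - x*y*z^2 - 10*x^2*z - z^3 + x*y + 3*z
tr(b a b a^5 b a^-2) = tr(b a b a^5 b a^-1) tr(a) - tr(b a b a^5 b) = x^6*y*z^2 - x^7*z - x^5*y^2*z - x^5*z^3 - 3*x^4*y*z^2 + 7*x^5*z + 3*x^3*y^2*z + 3*x^3*z^3 + 2*x^2*y*z^2 - 14*x^3*z - 2*x*y^2*z - x*z^3 - y*z^2 + 6*x*z + y
tr(a^-3 b a b a^5 b) = tr(b a b a^5 b a^-2) tr(a) - tr(b a b a^5 b a^-1) = x^7*y*z^2 - x^8*z - x^6*y^2*z - x^6*z^3 - 4*x^5*y*z^2 + 8*x^6*z + 4*x^4*y^2*z + 4*x^4*z^3 + 4*x^3*y*z^2 - 20*x^4*z - 4*x^2*y^2*z - 4*x^2*z^3 + 16*x^2*z + z^3 - 3*z
so tr(a^-3 b a b a^5 b^-1) = tr(a^-3 b a b a^5) tr(b) - tr(a^-3 b a b a^5 b) = -x^7*y*z^2 + x^8*z + x^6*y^2*z + x^6*z^3 + 4*x^5*y*z^2 - 8*x^6*z - 4*x^4*y^2*z - 4*x^4*z^3 - 4*x^3*y*z^2 + 20*x^4*z + 4*x^2*y^2*z + 4*x^2*z^3 + x*y*z^2 - 16*x^2*z - y^2*z - z^3 - x*y + 3*z

-x^7*y*z^2 + x^8*z + x^6*y^2*z + x^6*z^3 + 4*x^5*y*z^2 - 8*x^6*z - 4*x^4*y^2*z - 4*x^4*z^3 - 4*x^3*y*z^2 + 20*x^4*z + 4*x^2*y^2*z + 4*x^2*z^3 + x*y*z^2 - 16*x^2*z - y^2*z - z^3 - x*y + 3*z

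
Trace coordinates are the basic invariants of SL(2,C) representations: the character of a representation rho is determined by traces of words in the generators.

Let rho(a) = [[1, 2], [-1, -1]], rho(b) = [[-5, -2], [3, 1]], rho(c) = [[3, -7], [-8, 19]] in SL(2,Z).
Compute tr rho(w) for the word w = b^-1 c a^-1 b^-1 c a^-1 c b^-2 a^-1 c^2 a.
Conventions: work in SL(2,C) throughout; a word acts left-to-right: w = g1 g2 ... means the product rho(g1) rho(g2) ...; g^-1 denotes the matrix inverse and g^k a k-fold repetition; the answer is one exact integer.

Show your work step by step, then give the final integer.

rho(b^-1) = [[1, 2], [-3, -5]]
... * rho(c) = [[3, -7], [-8, 19]]  ->  [[-13, 31], [31, -74]]
... * rho(a^-1) = [[-1, -2], [1, 1]]  ->  [[44, 57], [-105, -136]]
... * rho(b^-1) = [[1, 2], [-3, -5]]  ->  [[-127, -197], [303, 470]]
... * rho(c) = [[3, -7], [-8, 19]]  ->  [[1195, -2854], [-2851, 6809]]
... * rho(a^-1) = [[-1, -2], [1, 1]]  ->  [[-4049, -5244], [9660, 12511]]
... * rho(c) = [[3, -7], [-8, 19]]  ->  [[29805, -71293], [-71108, 170089]]
... * rho(b^-1) = [[1, 2], [-3, -5]]  ->  [[243684, 416075], [-581375, -992661]]
... * rho(b^-1) = [[1, 2], [-3, -5]]  ->  [[-1004541, -1593007], [2396608, 3800555]]
... * rho(a^-1) = [[-1, -2], [1, 1]]  ->  [[-588466, 416075], [1403947, -992661]]
... * rho(c) = [[3, -7], [-8, 19]]  ->  [[-5093998, 12024687], [12153129, -28688188]]
... * rho(c) = [[3, -7], [-8, 19]]  ->  [[-111479490, 264127039], [265964891, -630147475]]
... * rho(a) = [[1, 2], [-1, -1]]  ->  [[-375606529, -487086019], [896112366, 1162077257]]
tr = -375606529 + 1162077257 = 786470728

786470728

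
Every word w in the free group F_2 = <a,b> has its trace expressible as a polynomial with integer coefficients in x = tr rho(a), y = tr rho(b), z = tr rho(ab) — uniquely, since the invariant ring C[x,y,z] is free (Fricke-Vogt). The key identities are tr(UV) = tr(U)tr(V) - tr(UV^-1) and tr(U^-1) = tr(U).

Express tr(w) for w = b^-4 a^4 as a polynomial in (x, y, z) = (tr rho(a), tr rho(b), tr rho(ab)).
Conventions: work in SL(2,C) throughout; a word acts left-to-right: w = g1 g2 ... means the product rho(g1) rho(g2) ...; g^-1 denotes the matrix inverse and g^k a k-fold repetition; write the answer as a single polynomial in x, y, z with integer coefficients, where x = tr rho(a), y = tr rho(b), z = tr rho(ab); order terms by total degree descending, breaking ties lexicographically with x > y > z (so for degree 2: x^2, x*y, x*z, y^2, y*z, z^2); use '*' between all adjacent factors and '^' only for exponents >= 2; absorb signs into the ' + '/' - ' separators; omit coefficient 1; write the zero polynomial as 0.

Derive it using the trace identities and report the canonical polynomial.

x^4*y^4 - x^3*y^3*z - 3*x^4*y^2 - 3*x^2*y^4 + 2*x^3*y*z + 2*x*y^3*z + x^4 + 10*x^2*y^2 + y^4 - 4*x*y*z - 4*x^2 - 4*y^2 + 2

trace(a^2) = trace(a) trace(a) - trace(1) = x^2 - 2
reduce: trace(a^3) = trace(a) trace(a^2) - trace(a) = x^3 - 3*x
trace(a^4) = trace(a) trace(a^3) - trace(a^2) = x^4 - 4*x^2 + 2
trace(a b a) = trace(a) trace(b a) - trace(b) = x*z - y
trace(a b a^2) = trace(a) trace(a b a) - trace(a b) = x^2*z - x*y - z
reduce: trace(a^4 b) = trace(a) trace(a b a^2) - trace(a b a) = x^3*z - x^2*y - 2*x*z + y
reduce: trace(b^-1 a^4) = trace(a^4) trace(b) - trace(a^4 b) = x^4*y - x^3*z - 3*x^2*y + 2*x*z + y
so trace(b^-2 a^4) = trace(b^-1 a^4) trace(b) - trace(b^-1 a^4 b) = x^4*y^2 - x^3*y*z - x^4 - 3*x^2*y^2 + 2*x*y*z + 4*x^2 + y^2 - 2
trace(b^-3 a^4) = trace(b^-2 a^4) trace(b) - trace(b^-2 a^4 b) = x^4*y^3 - x^3*y^2*z - 2*x^4*y - 3*x^2*y^3 + x^3*z + 2*x*y^2*z + 7*x^2*y + y^3 - 2*x*z - 3*y
trace(b^-4 a^4) = trace(b^-3 a^4) trace(b) - trace(b^-3 a^4 b) = x^4*y^4 - x^3*y^3*z - 3*x^4*y^2 - 3*x^2*y^4 + 2*x^3*y*z + 2*x*y^3*z + x^4 + 10*x^2*y^2 + y^4 - 4*x*y*z - 4*x^2 - 4*y^2 + 2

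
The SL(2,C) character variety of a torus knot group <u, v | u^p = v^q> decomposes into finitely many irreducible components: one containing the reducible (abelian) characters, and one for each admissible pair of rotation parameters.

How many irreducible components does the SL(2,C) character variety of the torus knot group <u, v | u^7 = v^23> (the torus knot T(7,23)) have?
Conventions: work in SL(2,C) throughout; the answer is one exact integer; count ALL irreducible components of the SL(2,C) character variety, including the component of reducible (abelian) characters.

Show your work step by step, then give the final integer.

67

In the torus knot group T(7,23), u^7 = v^23 is central, so an irreducible representation sends it to +I or -I (Schur).
So on each irreducible component the traces are pinned: tr(u) = 2*cos(pi*alpha/7) with 1 <= alpha <= 6, tr(v) = 2*cos(pi*beta/23) with 1 <= beta <= 22.
u^7 = (-1)^alpha I and v^23 = (-1)^beta I must agree, so alpha and beta have equal parity.
count pairs: odd alpha (3 choices) x odd beta (11), plus even alpha (3) x even beta (11): 3*11 + 3*11 = 66.
components with irreducible characters: 66; plus the single component of reducible (abelian) characters: total 67.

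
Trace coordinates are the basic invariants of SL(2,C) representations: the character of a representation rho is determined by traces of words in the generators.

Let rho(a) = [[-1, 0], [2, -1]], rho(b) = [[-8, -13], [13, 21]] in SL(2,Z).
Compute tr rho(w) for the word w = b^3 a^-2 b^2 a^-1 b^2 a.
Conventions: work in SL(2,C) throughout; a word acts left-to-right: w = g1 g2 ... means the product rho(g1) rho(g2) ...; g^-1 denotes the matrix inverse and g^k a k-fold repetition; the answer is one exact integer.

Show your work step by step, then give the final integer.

rho(b) = [[-8, -13], [13, 21]]
... * rho(b) = [[-8, -13], [13, 21]]  ->  [[-105, -169], [169, 272]]
... * rho(b) = [[-8, -13], [13, 21]]  ->  [[-1357, -2184], [2184, 3515]]
... * rho(a^-1) = [[-1, 0], [-2, -1]]  ->  [[5725, 2184], [-9214, -3515]]
... * rho(a^-1) = [[-1, 0], [-2, -1]]  ->  [[-10093, -2184], [16244, 3515]]
... * rho(b) = [[-8, -13], [13, 21]]  ->  [[52352, 85345], [-84257, -137357]]
... * rho(b) = [[-8, -13], [13, 21]]  ->  [[690669, 1111669], [-1111585, -1789156]]
... * rho(a^-1) = [[-1, 0], [-2, -1]]  ->  [[-2914007, -1111669], [4689897, 1789156]]
... * rho(b) = [[-8, -13], [13, 21]]  ->  [[8860359, 14537042], [-14260148, -23396385]]
... * rho(b) = [[-8, -13], [13, 21]]  ->  [[118098674, 190093215], [-190071821, -305942161]]
... * rho(a) = [[-1, 0], [2, -1]]  ->  [[262087756, -190093215], [-421812501, 305942161]]
tr = 262087756 + 305942161 = 568029917

568029917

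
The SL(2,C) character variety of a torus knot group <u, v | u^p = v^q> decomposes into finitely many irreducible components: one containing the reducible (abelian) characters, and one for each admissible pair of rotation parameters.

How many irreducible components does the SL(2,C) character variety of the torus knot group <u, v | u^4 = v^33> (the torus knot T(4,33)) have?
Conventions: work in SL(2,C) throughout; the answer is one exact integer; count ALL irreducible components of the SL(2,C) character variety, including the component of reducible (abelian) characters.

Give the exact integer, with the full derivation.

49

For T(4,33): irreducibility forces the central element u^4 = v^33 to one of +I, -I.
On an irreducible component, tr(u) is locked at 2*cos(pi*alpha/4) for some alpha in 1..3, and tr(v) at 2*cos(pi*beta/33) for some beta in 1..32.
The two central values (-1)^alpha I and (-1)^beta I must be the same matrix, so alpha and beta share a parity.
Enumerate parity-matched pairs: 2*16 odd-odd plus 1*16 even-even gives 48.
That is 48 components of irreducible characters, and with the reducible (abelian) component the total is 49.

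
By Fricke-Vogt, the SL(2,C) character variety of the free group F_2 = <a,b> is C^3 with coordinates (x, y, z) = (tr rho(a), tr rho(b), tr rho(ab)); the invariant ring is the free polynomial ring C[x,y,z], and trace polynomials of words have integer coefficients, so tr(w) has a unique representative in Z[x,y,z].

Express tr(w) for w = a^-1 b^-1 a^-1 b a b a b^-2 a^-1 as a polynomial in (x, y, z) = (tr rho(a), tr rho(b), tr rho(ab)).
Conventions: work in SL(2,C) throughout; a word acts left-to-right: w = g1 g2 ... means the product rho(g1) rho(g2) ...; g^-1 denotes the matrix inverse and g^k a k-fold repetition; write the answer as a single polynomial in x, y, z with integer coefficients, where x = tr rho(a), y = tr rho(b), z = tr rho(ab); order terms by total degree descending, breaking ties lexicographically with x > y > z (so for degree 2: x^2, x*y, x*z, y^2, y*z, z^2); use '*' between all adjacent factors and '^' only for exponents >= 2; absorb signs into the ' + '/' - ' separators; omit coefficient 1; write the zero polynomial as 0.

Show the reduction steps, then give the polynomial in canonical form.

tr(b a b) = tr(b) * tr(a b) - tr(a) = y*z - x
next, tr(b a b a) = tr(a b) * tr(a b) - tr(1)   [split at repeated a] = z^2 - 2
next, tr(a^-1 b a b) = tr(b a b) * tr(a) - tr(b a b a) = x*y*z - x^2 - z^2 + 2
tr(a^-1 b a b a^-1) = tr(a^-1 b a b) * tr(a) - tr(a^-1 b a b a) = x^2*y*z - x^3 - x*z^2 - y*z + 3*x
next, tr(b a b^2) = tr(b) * tr(a b^2) - tr(a b) = y^2*z - x*y - z
tr(a b a) = tr(a) * tr(b a) - tr(b) = x*z - y
tr(b a b^2 a) = tr(b) * tr(a b a b) - tr(a b a) = y*z^2 - x*z - y
and tr(b a^-1 b a b) = tr(b a b^2) * tr(a) - tr(b a b^2 a) = x*y^2*z - x^2*y - y*z^2 + y
tr(b a b a b a) = tr(a b) * tr(a b a b) - tr(a^-1 b^-1)   [split at repeated a] = z^3 - 3*z
and tr(b a^-1 b a b a) = tr(b a b a b) * tr(a) - tr(b a b a b a) = x*y*z^2 - x^2*z - z^3 - x*y + 3*z
tr(a^-1 b a b a^-1 b) = tr(b a^-1 b a b) * tr(a) - tr(b a^-1 b a b a) = x^2*y^2*z - x^3*y - 2*x*y*z^2 + x^2*z + z^3 + 2*x*y - 3*z
tr(a^-1 b^-1 a^-1 b a b) = tr(a^-1 b a b a^-1) * tr(b) - tr(a^-1 b a b a^-1 b) = x*y*z^2 - x^2*z - y^2*z - z^3 + x*y + 3*z
tr(a^-2 b a b a b) = tr(b a b a b a^-1) * tr(a) - tr(b a b a b) = x^2*y*z^2 - x^3*z - x*z^3 - x^2*y - y*z^2 + 4*x*z + y
next, tr(a^-1 b a b a b a^-2) = tr(a^-2 b a b a b) * tr(a) - tr(a^-2 b a b a b a) = x^3*y*z^2 - x^4*z - x^2*z^3 - x^3*y - 2*x*y*z^2 + 5*x^2*z + z^3 + 2*x*y - 3*z
tr(b^2 a b a b) = tr(b) * tr(b a b a b) - tr(b a b a) = y^2*z^2 - x*y*z - y^2 - z^2 + 2
tr(a b a b a) = tr(a) * tr(b a b a) - tr(b a b) = x*z^2 - y*z - x
tr(b^2 a b a b a) = tr(b) * tr(a b a b a b) - tr(a b a b a) = y*z^3 - x*z^2 - 2*y*z + x
and tr(a^-1 b^2 a b a b) = tr(b^2 a b a b) * tr(a) - tr(b^2 a b a b a) = x*y^2*z^2 - x^2*y*z - y*z^3 - x*y^2 + 2*y*z + x
next, tr(b a b a b a^-2 b) = tr(a^-1 b^2 a b a b) * tr(a) - tr(a^-1 b^2 a b a b a) = x^2*y^2*z^2 - x^3*y*z - x*y*z^3 - x^2*y^2 - y^2*z^2 + 3*x*y*z + x^2 + y^2 + z^2 - 2
next, tr(b a b a b a b a) = tr(b a b a b a) * tr(b a) - tr(a b a b)   [split at repeated b] = z^4 - 4*z^2 + 2
tr(b a b a b a b a^-1) = tr(b a b a b a b) * tr(a) - tr(b a b a b a b a) = x*y*z^3 - x^2*z^2 - z^4 - 2*x*y*z + x^2 + 4*z^2 - 2
next, tr(b a b a b a^-2 b a) = tr(b a b a b a b a^-1) * tr(a) - tr(b a b a b a b) = x^2*y*z^3 - x^3*z^2 - x*z^4 - 2*x^2*y*z - y*z^3 + x^3 + 5*x*z^2 + 2*y*z - 3*x
tr(a^-1 b a b a b a^-2 b) = tr(b a b a b a^-2 b) * tr(a) - tr(b a b a b a^-2 b a) = x^3*y^2*z^2 - x^4*y*z - 2*x^2*y*z^3 - x^3*y^2 + x^3*z^2 - x*y^2*z^2 + x*z^4 + 5*x^2*y*z + y*z^3 + x*y^2 - 4*x*z^2 - 2*y*z + x
next, tr(a^-2 b^-1 a^-1 b a b a b) = tr(a^-1 b a b a b a^-2) * tr(b) - tr(a^-1 b a b a b a^-2 b) = x^2*y*z^3 - x^3*z^2 - x*y^2*z^2 - x*z^4 + x*y^2 + 4*x*z^2 - y*z - x
tr(a^-2 b^-1 a^-1 b a b a b^-1) = tr(a^-2 b^-1 a^-1 b a b a) * tr(b) - tr(a^-2 b^-1 a^-1 b a b a b) = -x^2*y*z^3 + x^3*z^2 + 2*x*y^2*z^2 + x*z^4 - x^2*y*z - y^3*z - y*z^3 - 4*x*z^2 + 4*y*z + x
tr(a^-1 b^-1 a^-1 b a b a b^-2 a^-1) = tr(a^-2 b^-1 a^-1 b a b a b^-1) * tr(b) - tr(a^-2 b^-1 a^-1 b a b a) = -x^2*y^2*z^3 + x^3*y*z^2 + 2*x*y^3*z^2 + x*y*z^4 - x^2*y^2*z - y^4*z - y^2*z^3 - 5*x*y*z^2 + x^2*z + 5*y^2*z + z^3 - 3*z

-x^2*y^2*z^3 + x^3*y*z^2 + 2*x*y^3*z^2 + x*y*z^4 - x^2*y^2*z - y^4*z - y^2*z^3 - 5*x*y*z^2 + x^2*z + 5*y^2*z + z^3 - 3*z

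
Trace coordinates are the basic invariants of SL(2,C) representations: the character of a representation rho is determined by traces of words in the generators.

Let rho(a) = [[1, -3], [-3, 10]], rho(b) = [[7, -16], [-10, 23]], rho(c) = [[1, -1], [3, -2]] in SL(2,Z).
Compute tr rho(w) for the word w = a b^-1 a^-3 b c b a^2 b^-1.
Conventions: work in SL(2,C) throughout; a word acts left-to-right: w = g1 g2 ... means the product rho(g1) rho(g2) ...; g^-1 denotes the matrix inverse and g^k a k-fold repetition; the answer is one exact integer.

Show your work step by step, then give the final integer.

5637568151

rho(a) = [[1, -3], [-3, 10]]
... * rho(b^-1) = [[23, 16], [10, 7]]  ->  [[-7, -5], [31, 22]]
... * rho(a^-1) = [[10, 3], [3, 1]]  ->  [[-85, -26], [376, 115]]
... * rho(a^-1) = [[10, 3], [3, 1]]  ->  [[-928, -281], [4105, 1243]]
... * rho(a^-1) = [[10, 3], [3, 1]]  ->  [[-10123, -3065], [44779, 13558]]
... * rho(b) = [[7, -16], [-10, 23]]  ->  [[-40211, 91473], [177873, -404630]]
... * rho(c) = [[1, -1], [3, -2]]  ->  [[234208, -142735], [-1036017, 631387]]
... * rho(b) = [[7, -16], [-10, 23]]  ->  [[3066806, -7030233], [-13565989, 31098173]]
... * rho(a) = [[1, -3], [-3, 10]]  ->  [[24157505, -79502748], [-106860508, 351679697]]
... * rho(a) = [[1, -3], [-3, 10]]  ->  [[262665749, -867499995], [-1161899599, 3837378494]]
... * rho(b^-1) = [[23, 16], [10, 7]]  ->  [[-2633687723, -1869847981], [11650094163, 8271255874]]
tr = -2633687723 + 8271255874 = 5637568151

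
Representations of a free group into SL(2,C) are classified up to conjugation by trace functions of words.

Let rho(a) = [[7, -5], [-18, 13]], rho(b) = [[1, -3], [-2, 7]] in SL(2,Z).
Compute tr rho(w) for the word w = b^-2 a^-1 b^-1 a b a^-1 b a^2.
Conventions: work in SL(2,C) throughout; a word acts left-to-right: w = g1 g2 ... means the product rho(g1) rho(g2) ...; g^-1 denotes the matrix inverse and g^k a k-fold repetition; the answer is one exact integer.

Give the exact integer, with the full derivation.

rho(b^-1) = [[7, 3], [2, 1]]
... * rho(b^-1) = [[7, 3], [2, 1]]  ->  [[55, 24], [16, 7]]
... * rho(a^-1) = [[13, 5], [18, 7]]  ->  [[1147, 443], [334, 129]]
... * rho(b^-1) = [[7, 3], [2, 1]]  ->  [[8915, 3884], [2596, 1131]]
... * rho(a) = [[7, -5], [-18, 13]]  ->  [[-7507, 5917], [-2186, 1723]]
... * rho(b) = [[1, -3], [-2, 7]]  ->  [[-19341, 63940], [-5632, 18619]]
... * rho(a^-1) = [[13, 5], [18, 7]]  ->  [[899487, 350875], [261926, 102173]]
... * rho(b) = [[1, -3], [-2, 7]]  ->  [[197737, -242336], [57580, -70567]]
... * rho(a) = [[7, -5], [-18, 13]]  ->  [[5746207, -4139053], [1673266, -1205271]]
... * rho(a) = [[7, -5], [-18, 13]]  ->  [[114726403, -82538724], [33407740, -24034853]]
tr = 114726403 + -24034853 = 90691550

90691550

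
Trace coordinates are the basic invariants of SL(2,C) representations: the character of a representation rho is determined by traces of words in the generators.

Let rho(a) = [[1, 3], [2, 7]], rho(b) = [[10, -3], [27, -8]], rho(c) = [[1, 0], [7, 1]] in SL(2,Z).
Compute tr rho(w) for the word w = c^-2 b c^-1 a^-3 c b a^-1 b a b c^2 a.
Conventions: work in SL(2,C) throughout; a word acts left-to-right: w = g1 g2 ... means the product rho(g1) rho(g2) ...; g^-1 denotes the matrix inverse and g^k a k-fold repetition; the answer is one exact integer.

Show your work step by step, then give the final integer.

24896642042

rho(c^-1) = [[1, 0], [-7, 1]]
... * rho(c^-1) = [[1, 0], [-7, 1]]  ->  [[1, 0], [-14, 1]]
... * rho(b) = [[10, -3], [27, -8]]  ->  [[10, -3], [-113, 34]]
... * rho(c^-1) = [[1, 0], [-7, 1]]  ->  [[31, -3], [-351, 34]]
... * rho(a^-1) = [[7, -3], [-2, 1]]  ->  [[223, -96], [-2525, 1087]]
... * rho(a^-1) = [[7, -3], [-2, 1]]  ->  [[1753, -765], [-19849, 8662]]
... * rho(a^-1) = [[7, -3], [-2, 1]]  ->  [[13801, -6024], [-156267, 68209]]
... * rho(c) = [[1, 0], [7, 1]]  ->  [[-28367, -6024], [321196, 68209]]
... * rho(b) = [[10, -3], [27, -8]]  ->  [[-446318, 133293], [5053603, -1509260]]
... * rho(a^-1) = [[7, -3], [-2, 1]]  ->  [[-3390812, 1472247], [38393741, -16670069]]
... * rho(b) = [[10, -3], [27, -8]]  ->  [[5842549, -1605540], [-66154453, 18179329]]
... * rho(a) = [[1, 3], [2, 7]]  ->  [[2631469, 6288867], [-29795795, -71208056]]
... * rho(b) = [[10, -3], [27, -8]]  ->  [[196114099, -58205343], [-2220575462, 659051833]]
... * rho(c) = [[1, 0], [7, 1]]  ->  [[-211323302, -58205343], [2392787369, 659051833]]
... * rho(c) = [[1, 0], [7, 1]]  ->  [[-618760703, -58205343], [7006150200, 659051833]]
... * rho(a) = [[1, 3], [2, 7]]  ->  [[-735171389, -2263719510], [8324253866, 25631813431]]
tr = -735171389 + 25631813431 = 24896642042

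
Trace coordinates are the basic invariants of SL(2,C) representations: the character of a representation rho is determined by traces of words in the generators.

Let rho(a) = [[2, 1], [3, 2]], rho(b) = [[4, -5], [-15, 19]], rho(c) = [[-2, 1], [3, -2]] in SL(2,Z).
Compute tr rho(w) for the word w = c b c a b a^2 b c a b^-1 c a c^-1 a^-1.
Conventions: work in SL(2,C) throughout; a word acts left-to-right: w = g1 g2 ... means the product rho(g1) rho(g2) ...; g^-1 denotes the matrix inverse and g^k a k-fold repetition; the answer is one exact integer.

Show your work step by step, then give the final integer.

-364

rho(c) = [[-2, 1], [3, -2]]
... * rho(b) = [[4, -5], [-15, 19]]  ->  [[-23, 29], [42, -53]]
... * rho(c) = [[-2, 1], [3, -2]]  ->  [[133, -81], [-243, 148]]
... * rho(a) = [[2, 1], [3, 2]]  ->  [[23, -29], [-42, 53]]
... * rho(b) = [[4, -5], [-15, 19]]  ->  [[527, -666], [-963, 1217]]
... * rho(a) = [[2, 1], [3, 2]]  ->  [[-944, -805], [1725, 1471]]
... * rho(a) = [[2, 1], [3, 2]]  ->  [[-4303, -2554], [7863, 4667]]
... * rho(b) = [[4, -5], [-15, 19]]  ->  [[21098, -27011], [-38553, 49358]]
... * rho(c) = [[-2, 1], [3, -2]]  ->  [[-123229, 75120], [225180, -137269]]
... * rho(a) = [[2, 1], [3, 2]]  ->  [[-21098, 27011], [38553, -49358]]
... * rho(b^-1) = [[19, 5], [15, 4]]  ->  [[4303, 2554], [-7863, -4667]]
... * rho(c) = [[-2, 1], [3, -2]]  ->  [[-944, -805], [1725, 1471]]
... * rho(a) = [[2, 1], [3, 2]]  ->  [[-4303, -2554], [7863, 4667]]
... * rho(c^-1) = [[-2, -1], [-3, -2]]  ->  [[16268, 9411], [-29727, -17197]]
... * rho(a^-1) = [[2, -1], [-3, 2]]  ->  [[4303, 2554], [-7863, -4667]]
tr = 4303 + -4667 = -364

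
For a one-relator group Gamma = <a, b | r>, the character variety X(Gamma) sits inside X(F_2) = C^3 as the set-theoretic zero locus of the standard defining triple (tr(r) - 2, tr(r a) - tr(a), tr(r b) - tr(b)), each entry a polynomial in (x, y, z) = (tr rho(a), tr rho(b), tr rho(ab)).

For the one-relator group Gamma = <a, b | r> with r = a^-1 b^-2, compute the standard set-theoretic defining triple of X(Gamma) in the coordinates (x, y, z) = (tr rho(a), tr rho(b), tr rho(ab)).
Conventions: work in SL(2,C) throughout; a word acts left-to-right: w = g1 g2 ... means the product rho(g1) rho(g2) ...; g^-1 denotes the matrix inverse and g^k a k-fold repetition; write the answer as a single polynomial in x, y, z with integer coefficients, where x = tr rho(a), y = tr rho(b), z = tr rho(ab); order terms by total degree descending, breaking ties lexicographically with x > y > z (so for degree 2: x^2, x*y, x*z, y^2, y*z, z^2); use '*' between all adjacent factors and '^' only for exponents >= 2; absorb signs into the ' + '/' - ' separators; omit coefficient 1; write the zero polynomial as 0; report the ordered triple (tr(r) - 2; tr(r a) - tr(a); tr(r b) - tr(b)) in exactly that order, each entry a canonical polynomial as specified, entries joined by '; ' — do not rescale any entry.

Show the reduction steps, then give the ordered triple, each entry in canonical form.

y*z - x - 2; y^2 - x - 2; -y + z

trace(b^-1) = trace(b) = y
trace(b^-2) = trace(b^-1) trace(b) - trace(1) = y^2 - 2
trace(a b^-1) = trace(a) trace(b) - trace(a b) = x*y - z
trace(b^-2 a) = trace(a b^-1) trace(b) - trace(a) = x*y^2 - y*z - x
trace(a^-1 b^-2) = trace(b^-2) trace(a) - trace(b^-2 a) = y*z - x
assemble the triple (trace(r) - 2; trace(r a) - x; trace(r b) - y)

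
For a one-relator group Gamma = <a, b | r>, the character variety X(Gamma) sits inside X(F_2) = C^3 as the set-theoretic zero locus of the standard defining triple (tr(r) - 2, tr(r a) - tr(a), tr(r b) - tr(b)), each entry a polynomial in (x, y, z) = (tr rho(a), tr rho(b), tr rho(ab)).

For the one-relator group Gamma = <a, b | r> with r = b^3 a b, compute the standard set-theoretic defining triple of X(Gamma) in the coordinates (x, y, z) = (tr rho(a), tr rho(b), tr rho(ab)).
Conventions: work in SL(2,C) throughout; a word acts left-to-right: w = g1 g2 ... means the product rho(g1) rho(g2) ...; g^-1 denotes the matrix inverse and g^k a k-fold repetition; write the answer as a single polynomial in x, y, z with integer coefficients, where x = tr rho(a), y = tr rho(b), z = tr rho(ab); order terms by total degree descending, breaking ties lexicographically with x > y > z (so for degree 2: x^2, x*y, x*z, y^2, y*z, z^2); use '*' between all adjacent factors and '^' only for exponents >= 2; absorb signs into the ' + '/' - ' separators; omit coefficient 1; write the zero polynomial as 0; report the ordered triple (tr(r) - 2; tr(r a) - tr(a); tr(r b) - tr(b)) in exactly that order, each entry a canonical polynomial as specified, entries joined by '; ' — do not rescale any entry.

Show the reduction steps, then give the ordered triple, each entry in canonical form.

trace(b a b) = trace(b) * trace(a b) - trace(a)  (reduce the b square) = y*z - x
trace(a b^3) = trace(b) * trace(b a b) - trace(b a)  (reduce the b square) = y^2*z - x*y - z
trace(b^3 a b) = trace(b) * trace(a b^3) - trace(a b^2)  (reduce the b square) = y^3*z - x*y^2 - 2*y*z + x
trace(a b a b) = trace(b a) * trace(b a) - trace(1)  (split on b) = z^2 - 2
trace(a b a) = trace(a) * trace(b a) - trace(b)  (reduce the a square) = x*z - y
trace(b a b a b) = trace(b) * trace(a b a b) - trace(a b a)  (reduce the b square) = y*z^2 - x*z - y
trace(b^3 a b a) = trace(b) * trace(b a b a b) - trace(b a b a)  (reduce the b square) = y^2*z^2 - x*y*z - y^2 - z^2 + 2
trace(b^3 a b^2) = trace(b) * trace(a b^4) - trace(a b^3) = y^4*z - x*y^3 - 3*y^2*z + 2*x*y + z
assemble the triple (trace(r) - 2; trace(r a) - x; trace(r b) - y)

y^3*z - x*y^2 - 2*y*z + x - 2; y^2*z^2 - x*y*z - y^2 - z^2 - x + 2; y^4*z - x*y^3 - 3*y^2*z + 2*x*y - y + z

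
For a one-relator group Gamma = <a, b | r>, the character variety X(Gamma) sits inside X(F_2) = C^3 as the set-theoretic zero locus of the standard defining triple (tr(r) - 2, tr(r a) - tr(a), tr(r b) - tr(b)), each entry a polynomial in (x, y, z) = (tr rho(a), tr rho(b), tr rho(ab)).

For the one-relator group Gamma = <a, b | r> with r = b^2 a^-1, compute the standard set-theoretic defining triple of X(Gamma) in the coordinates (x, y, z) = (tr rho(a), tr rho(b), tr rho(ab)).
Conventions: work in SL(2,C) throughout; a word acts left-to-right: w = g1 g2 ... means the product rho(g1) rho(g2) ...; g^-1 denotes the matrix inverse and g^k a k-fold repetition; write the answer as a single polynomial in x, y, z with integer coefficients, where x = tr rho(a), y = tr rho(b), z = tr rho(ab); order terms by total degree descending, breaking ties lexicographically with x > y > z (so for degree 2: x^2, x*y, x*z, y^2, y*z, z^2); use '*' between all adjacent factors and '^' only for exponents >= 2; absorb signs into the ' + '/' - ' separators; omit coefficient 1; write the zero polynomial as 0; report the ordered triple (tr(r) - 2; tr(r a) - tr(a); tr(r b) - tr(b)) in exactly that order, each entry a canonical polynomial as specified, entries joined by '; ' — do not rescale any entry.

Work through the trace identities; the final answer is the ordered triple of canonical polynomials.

x*y^2 - y*z - x - 2; y^2 - x - 2; x*y^3 - y^2*z - 2*x*y - y + z

tr(b^2) = tr(b) tr(b) - tr(1)  (reduce the b square) = y^2 - 2
tr(b^2 a) = tr(b) tr(a b) - tr(a)  (reduce the b square) = y*z - x
tr(b^2 a^-1) = tr(b^2) tr(a) - tr(b^2 a)  (eliminate a^-1) = x*y^2 - y*z - x
tr(b^3) = tr(b) tr(b^2) - tr(b)   [square of b] = y^3 - 3*y
tr(b^3 a) = tr(b) tr(a b^2) - tr(a b)   [square of b] = y^2*z - x*y - z
tr(b^2 a^-1 b) = tr(b^3) tr(a) - tr(b^3 a)   [inverse elimination on a] = x*y^3 - y^2*z - 2*x*y + z
assemble the triple (tr(r) - 2; tr(r a) - x; tr(r b) - y)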